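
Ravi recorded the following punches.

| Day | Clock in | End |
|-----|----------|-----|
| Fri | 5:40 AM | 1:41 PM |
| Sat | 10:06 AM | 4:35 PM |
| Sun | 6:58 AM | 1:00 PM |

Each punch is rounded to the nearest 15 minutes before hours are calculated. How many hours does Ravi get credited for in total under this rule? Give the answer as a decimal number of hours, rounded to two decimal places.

20.50 hours

Fri: in 5:40 AM→5:45 AM, out 1:41 PM→1:45 PM; 8 h 0 min
Sat: in 10:06 AM→10:00 AM, out 4:35 PM→4:30 PM; 6 h 30 min
Sun: in 6:58 AM→7:00 AM, out 1:00 PM→1:00 PM; 6 h 0 min
Total credited: 20 h 30 min.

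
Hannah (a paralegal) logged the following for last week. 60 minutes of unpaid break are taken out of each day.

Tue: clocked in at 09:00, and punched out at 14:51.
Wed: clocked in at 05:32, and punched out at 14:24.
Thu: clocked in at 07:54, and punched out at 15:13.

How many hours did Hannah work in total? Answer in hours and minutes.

Tue: 09:00–14:51 = 5 h 51 min; less 60 min break → 4 h 51 min
Wed: 05:32–14:24 = 8 h 52 min; less 60 min break → 7 h 52 min
Thu: 07:54–15:13 = 7 h 19 min; less 60 min break → 6 h 19 min
Total: 4 h 51 min + 7 h 52 min + 6 h 19 min = 19 h 2 min.

19 h 2 min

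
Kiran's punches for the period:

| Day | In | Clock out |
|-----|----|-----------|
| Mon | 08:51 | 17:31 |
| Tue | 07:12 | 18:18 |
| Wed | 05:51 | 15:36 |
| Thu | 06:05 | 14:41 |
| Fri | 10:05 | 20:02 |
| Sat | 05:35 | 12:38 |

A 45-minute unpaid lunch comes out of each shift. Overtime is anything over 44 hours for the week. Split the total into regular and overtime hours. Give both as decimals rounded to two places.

Regular 44.00 hours, overtime 6.62 hours

Mon: 08:51–17:31 = 8 h 40 min; less 45 min break → 7 h 55 min
Tue: 07:12–18:18 = 11 h 6 min; less 45 min break → 10 h 21 min
Wed: 05:51–15:36 = 9 h 45 min; less 45 min break → 9 h 0 min
Thu: 06:05–14:41 = 8 h 36 min; less 45 min break → 7 h 51 min
Fri: 10:05–20:02 = 9 h 57 min; less 45 min break → 9 h 12 min
Sat: 05:35–12:38 = 7 h 3 min; less 45 min break → 6 h 18 min
Total worked: 50 h 37 min = 50.62 h.
Threshold 44 h → overtime 6 h 37 min, regular 44 h 0 min.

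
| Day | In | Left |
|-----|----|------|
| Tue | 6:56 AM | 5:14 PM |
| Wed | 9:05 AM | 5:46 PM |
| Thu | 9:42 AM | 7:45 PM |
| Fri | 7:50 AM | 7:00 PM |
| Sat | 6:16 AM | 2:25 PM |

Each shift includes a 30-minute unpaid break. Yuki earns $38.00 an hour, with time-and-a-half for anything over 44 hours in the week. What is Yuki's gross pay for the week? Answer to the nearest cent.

Tue: 6:56 AM–5:14 PM = 10 h 18 min; less 30 min break → 9 h 48 min
Wed: 9:05 AM–5:46 PM = 8 h 41 min; less 30 min break → 8 h 11 min
Thu: 9:42 AM–7:45 PM = 10 h 3 min; less 30 min break → 9 h 33 min
Fri: 7:50 AM–7:00 PM = 11 h 10 min; less 30 min break → 10 h 40 min
Sat: 6:16 AM–2:25 PM = 8 h 9 min; less 30 min break → 7 h 39 min
Total worked: 45 h 51 min = 2751 min.
Regular 44 h 0 min = 2640 min at $38.00/h; overtime 1 h 51 min = 111 min at $57.00/h.
Pay = (2640 × $38.00 + 111 × $57.00) ÷ 60 = $1777.45.

$1777.45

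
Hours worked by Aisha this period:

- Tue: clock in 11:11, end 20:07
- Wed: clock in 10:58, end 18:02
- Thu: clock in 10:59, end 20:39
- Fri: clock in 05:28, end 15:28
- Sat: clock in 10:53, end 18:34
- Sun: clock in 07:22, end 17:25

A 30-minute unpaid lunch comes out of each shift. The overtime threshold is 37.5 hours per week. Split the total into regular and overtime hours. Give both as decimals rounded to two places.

Regular 37.50 hours, overtime 12.90 hours

Tue: 11:11–20:07 = 8 h 56 min; less 30 min break → 8 h 26 min
Wed: 10:58–18:02 = 7 h 4 min; less 30 min break → 6 h 34 min
Thu: 10:59–20:39 = 9 h 40 min; less 30 min break → 9 h 10 min
Fri: 05:28–15:28 = 10 h 0 min; less 30 min break → 9 h 30 min
Sat: 10:53–18:34 = 7 h 41 min; less 30 min break → 7 h 11 min
Sun: 07:22–17:25 = 10 h 3 min; less 30 min break → 9 h 33 min
Total worked: 50 h 24 min = 50.40 h.
Threshold 37.5 h → overtime 12 h 54 min, regular 37 h 30 min.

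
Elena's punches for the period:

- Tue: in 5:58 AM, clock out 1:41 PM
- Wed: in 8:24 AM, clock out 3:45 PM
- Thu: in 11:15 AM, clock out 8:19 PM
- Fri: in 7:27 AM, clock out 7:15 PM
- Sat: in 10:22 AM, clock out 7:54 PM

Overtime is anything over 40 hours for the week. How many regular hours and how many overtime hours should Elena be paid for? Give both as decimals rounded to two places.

Regular 40.00 hours, overtime 5.47 hours

Tue: 5:58 AM–1:41 PM = 7 h 43 min
Wed: 8:24 AM–3:45 PM = 7 h 21 min
Thu: 11:15 AM–8:19 PM = 9 h 4 min
Fri: 7:27 AM–7:15 PM = 11 h 48 min
Sat: 10:22 AM–7:54 PM = 9 h 32 min
Total worked: 45 h 28 min = 45.47 h.
Threshold 40 h → overtime 5 h 28 min, regular 40 h 0 min.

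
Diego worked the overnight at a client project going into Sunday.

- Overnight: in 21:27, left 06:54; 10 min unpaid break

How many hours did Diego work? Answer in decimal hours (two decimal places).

Overnight: 21:27 → midnight = 2 h 33 min; midnight → 06:54 = 6 h 54 min; span 9 h 27 min; less 10 min break → 9 h 17 min

9.28 hours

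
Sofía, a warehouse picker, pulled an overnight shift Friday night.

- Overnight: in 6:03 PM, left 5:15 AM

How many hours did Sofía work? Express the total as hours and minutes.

11 h 12 min

Overnight: 6:03 PM → midnight = 5 h 57 min; midnight → 5:15 AM = 5 h 15 min; span 11 h 12 min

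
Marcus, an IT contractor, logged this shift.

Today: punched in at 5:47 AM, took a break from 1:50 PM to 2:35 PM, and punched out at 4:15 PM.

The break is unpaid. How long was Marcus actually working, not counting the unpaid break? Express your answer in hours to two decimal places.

Today: 5:47 AM–4:15 PM = 10 h 28 min; less 45 min break → 9 h 43 min

9.72 hours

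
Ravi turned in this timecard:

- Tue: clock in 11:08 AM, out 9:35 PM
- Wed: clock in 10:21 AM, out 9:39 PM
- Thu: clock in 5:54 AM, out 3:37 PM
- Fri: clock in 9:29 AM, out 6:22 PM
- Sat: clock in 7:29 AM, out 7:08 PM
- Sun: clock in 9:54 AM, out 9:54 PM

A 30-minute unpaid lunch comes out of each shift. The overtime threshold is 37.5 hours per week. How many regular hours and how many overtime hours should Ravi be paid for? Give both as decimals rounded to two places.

Tue: 11:08 AM–9:35 PM = 10 h 27 min; less 30 min break → 9 h 57 min
Wed: 10:21 AM–9:39 PM = 11 h 18 min; less 30 min break → 10 h 48 min
Thu: 5:54 AM–3:37 PM = 9 h 43 min; less 30 min break → 9 h 13 min
Fri: 9:29 AM–6:22 PM = 8 h 53 min; less 30 min break → 8 h 23 min
Sat: 7:29 AM–7:08 PM = 11 h 39 min; less 30 min break → 11 h 9 min
Sun: 9:54 AM–9:54 PM = 12 h 0 min; less 30 min break → 11 h 30 min
Total worked: 61 h 0 min = 61.00 h.
Threshold 37.5 h → overtime 23 h 30 min, regular 37 h 30 min.

Regular 37.50 hours, overtime 23.50 hours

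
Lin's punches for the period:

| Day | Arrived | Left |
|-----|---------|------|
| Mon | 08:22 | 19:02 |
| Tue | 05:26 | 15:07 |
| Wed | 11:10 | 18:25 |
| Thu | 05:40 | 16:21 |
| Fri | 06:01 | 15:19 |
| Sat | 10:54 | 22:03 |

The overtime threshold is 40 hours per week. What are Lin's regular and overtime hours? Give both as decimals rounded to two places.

Regular 40.00 hours, overtime 18.73 hours

Mon: 08:22–19:02 = 10 h 40 min
Tue: 05:26–15:07 = 9 h 41 min
Wed: 11:10–18:25 = 7 h 15 min
Thu: 05:40–16:21 = 10 h 41 min
Fri: 06:01–15:19 = 9 h 18 min
Sat: 10:54–22:03 = 11 h 9 min
Total worked: 58 h 44 min = 58.73 h.
Threshold 40 h → overtime 18 h 44 min, regular 40 h 0 min.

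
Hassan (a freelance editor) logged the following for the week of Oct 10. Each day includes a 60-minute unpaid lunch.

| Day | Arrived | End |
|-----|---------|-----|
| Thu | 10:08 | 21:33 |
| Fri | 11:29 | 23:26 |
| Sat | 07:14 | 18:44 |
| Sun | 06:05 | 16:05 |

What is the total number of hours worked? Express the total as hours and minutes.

40 h 52 min

Thu: 10:08–21:33 = 11 h 25 min; less 60 min break → 10 h 25 min
Fri: 11:29–23:26 = 11 h 57 min; less 60 min break → 10 h 57 min
Sat: 07:14–18:44 = 11 h 30 min; less 60 min break → 10 h 30 min
Sun: 06:05–16:05 = 10 h 0 min; less 60 min break → 9 h 0 min
Total: 10 h 25 min + 10 h 57 min + 10 h 30 min + 9 h 0 min = 40 h 52 min.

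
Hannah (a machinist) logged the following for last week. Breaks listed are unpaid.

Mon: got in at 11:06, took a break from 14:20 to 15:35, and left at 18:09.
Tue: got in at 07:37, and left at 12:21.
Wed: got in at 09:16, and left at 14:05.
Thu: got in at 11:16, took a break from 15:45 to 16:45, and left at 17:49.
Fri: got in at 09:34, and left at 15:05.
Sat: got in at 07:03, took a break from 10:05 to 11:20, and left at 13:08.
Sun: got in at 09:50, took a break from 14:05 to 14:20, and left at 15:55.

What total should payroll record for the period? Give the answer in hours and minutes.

Mon: 11:06–18:09 = 7 h 3 min; less 75 min break → 5 h 48 min
Tue: 07:37–12:21 = 4 h 44 min
Wed: 09:16–14:05 = 4 h 49 min
Thu: 11:16–17:49 = 6 h 33 min; less 60 min break → 5 h 33 min
Fri: 09:34–15:05 = 5 h 31 min
Sat: 07:03–13:08 = 6 h 5 min; less 75 min break → 4 h 50 min
Sun: 09:50–15:55 = 6 h 5 min; less 15 min break → 5 h 50 min
Total: 5 h 48 min + 4 h 44 min + 4 h 49 min + 5 h 33 min + 5 h 31 min + 4 h 50 min + 5 h 50 min = 37 h 5 min.

37 h 5 min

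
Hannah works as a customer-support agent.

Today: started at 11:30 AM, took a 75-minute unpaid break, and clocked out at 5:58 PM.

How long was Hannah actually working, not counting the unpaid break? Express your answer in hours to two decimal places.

Today: 11:30 AM–5:58 PM = 6 h 28 min; less 75 min break → 5 h 13 min

5.22 hours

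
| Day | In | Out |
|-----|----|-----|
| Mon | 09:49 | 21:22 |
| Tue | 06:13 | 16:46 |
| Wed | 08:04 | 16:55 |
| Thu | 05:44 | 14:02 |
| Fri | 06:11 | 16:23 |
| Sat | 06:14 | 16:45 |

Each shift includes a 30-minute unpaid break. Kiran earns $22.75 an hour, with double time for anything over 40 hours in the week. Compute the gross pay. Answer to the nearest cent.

$1681.98

Mon: 09:49–21:22 = 11 h 33 min; less 30 min break → 11 h 3 min
Tue: 06:13–16:46 = 10 h 33 min; less 30 min break → 10 h 3 min
Wed: 08:04–16:55 = 8 h 51 min; less 30 min break → 8 h 21 min
Thu: 05:44–14:02 = 8 h 18 min; less 30 min break → 7 h 48 min
Fri: 06:11–16:23 = 10 h 12 min; less 30 min break → 9 h 42 min
Sat: 06:14–16:45 = 10 h 31 min; less 30 min break → 10 h 1 min
Total worked: 56 h 58 min = 3418 min.
Regular 40 h 0 min = 2400 min at $22.75/h; overtime 16 h 58 min = 1018 min at $45.50/h.
Pay = (2400 × $22.75 + 1018 × $45.50) ÷ 60 = $1681.98.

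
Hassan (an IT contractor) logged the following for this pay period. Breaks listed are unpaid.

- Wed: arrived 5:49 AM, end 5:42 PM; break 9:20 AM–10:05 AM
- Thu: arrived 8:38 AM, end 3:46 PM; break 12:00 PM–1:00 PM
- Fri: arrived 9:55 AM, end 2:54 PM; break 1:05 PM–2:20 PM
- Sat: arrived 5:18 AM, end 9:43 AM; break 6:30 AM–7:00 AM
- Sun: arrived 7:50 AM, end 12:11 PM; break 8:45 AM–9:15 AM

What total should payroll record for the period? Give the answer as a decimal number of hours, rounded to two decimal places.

Wed: 5:49 AM–5:42 PM = 11 h 53 min; less 45 min break → 11 h 8 min
Thu: 8:38 AM–3:46 PM = 7 h 8 min; less 60 min break → 6 h 8 min
Fri: 9:55 AM–2:54 PM = 4 h 59 min; less 75 min break → 3 h 44 min
Sat: 5:18 AM–9:43 AM = 4 h 25 min; less 30 min break → 3 h 55 min
Sun: 7:50 AM–12:11 PM = 4 h 21 min; less 30 min break → 3 h 51 min
Total: 11 h 8 min + 6 h 8 min + 3 h 44 min + 3 h 55 min + 3 h 51 min = 28 h 46 min.

28.77 hours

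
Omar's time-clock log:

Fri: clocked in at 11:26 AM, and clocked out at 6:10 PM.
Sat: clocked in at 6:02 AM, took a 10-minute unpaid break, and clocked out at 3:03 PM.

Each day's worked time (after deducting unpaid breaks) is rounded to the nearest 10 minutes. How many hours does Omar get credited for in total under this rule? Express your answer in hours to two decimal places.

15.50 hours

Fri: 11:26 AM–6:10 PM = 6 h 44 min → rounds to 6 h 40 min
Sat: 6:02 AM–3:03 PM = 9 h 1 min − 10 min = 8 h 51 min → rounds to 8 h 50 min
Total credited: 15 h 30 min.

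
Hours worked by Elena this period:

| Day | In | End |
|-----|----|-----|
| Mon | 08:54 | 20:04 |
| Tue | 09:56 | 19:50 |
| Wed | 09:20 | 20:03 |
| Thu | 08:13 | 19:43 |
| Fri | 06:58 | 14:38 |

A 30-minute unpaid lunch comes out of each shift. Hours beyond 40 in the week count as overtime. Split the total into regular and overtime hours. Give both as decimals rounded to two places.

Regular 40.00 hours, overtime 8.45 hours

Mon: 08:54–20:04 = 11 h 10 min; less 30 min break → 10 h 40 min
Tue: 09:56–19:50 = 9 h 54 min; less 30 min break → 9 h 24 min
Wed: 09:20–20:03 = 10 h 43 min; less 30 min break → 10 h 13 min
Thu: 08:13–19:43 = 11 h 30 min; less 30 min break → 11 h 0 min
Fri: 06:58–14:38 = 7 h 40 min; less 30 min break → 7 h 10 min
Total worked: 48 h 27 min = 48.45 h.
Threshold 40 h → overtime 8 h 27 min, regular 40 h 0 min.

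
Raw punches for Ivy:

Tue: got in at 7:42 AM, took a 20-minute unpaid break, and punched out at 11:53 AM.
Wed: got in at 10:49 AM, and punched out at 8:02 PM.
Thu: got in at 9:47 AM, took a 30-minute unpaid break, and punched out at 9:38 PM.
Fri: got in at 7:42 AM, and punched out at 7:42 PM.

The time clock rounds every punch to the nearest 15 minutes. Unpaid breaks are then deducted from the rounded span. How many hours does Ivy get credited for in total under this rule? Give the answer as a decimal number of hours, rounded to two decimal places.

Tue: in 7:42 AM→7:45 AM, out 11:53 AM→12:00 PM; 4 h 15 min − 20 min = 3 h 55 min
Wed: in 10:49 AM→10:45 AM, out 8:02 PM→8:00 PM; 9 h 15 min
Thu: in 9:47 AM→9:45 AM, out 9:38 PM→9:45 PM; 12 h 0 min − 30 min = 11 h 30 min
Fri: in 7:42 AM→7:45 AM, out 7:42 PM→7:45 PM; 12 h 0 min
Total credited: 36 h 40 min.

36.67 hours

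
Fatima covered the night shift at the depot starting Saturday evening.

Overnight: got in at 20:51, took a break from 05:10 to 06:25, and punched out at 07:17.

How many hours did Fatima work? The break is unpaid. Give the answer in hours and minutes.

Overnight: 20:51 → midnight = 3 h 9 min; midnight → 07:17 = 7 h 17 min; span 10 h 26 min; less 75 min break → 9 h 11 min

9 h 11 min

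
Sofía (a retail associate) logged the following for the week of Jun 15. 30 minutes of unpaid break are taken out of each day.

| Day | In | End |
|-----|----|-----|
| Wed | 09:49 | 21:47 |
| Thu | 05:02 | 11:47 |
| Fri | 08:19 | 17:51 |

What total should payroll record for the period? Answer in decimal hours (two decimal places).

26.75 hours

Wed: 09:49–21:47 = 11 h 58 min; less 30 min break → 11 h 28 min
Thu: 05:02–11:47 = 6 h 45 min; less 30 min break → 6 h 15 min
Fri: 08:19–17:51 = 9 h 32 min; less 30 min break → 9 h 2 min
Total: 11 h 28 min + 6 h 15 min + 9 h 2 min = 26 h 45 min.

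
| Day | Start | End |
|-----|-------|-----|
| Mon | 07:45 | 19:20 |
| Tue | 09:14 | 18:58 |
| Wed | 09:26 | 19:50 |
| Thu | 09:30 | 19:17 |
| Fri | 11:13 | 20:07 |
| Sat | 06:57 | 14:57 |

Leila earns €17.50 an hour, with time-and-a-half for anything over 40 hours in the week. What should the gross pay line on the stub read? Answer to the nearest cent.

Mon: 07:45–19:20 = 11 h 35 min
Tue: 09:14–18:58 = 9 h 44 min
Wed: 09:26–19:50 = 10 h 24 min
Thu: 09:30–19:17 = 9 h 47 min
Fri: 11:13–20:07 = 8 h 54 min
Sat: 06:57–14:57 = 8 h 0 min
Total worked: 58 h 24 min = 3504 min.
Regular 40 h 0 min = 2400 min at €17.50/h; overtime 18 h 24 min = 1104 min at €26.25/h.
Pay = (2400 × €17.50 + 1104 × €26.25) ÷ 60 = €1183.00.

€1183.00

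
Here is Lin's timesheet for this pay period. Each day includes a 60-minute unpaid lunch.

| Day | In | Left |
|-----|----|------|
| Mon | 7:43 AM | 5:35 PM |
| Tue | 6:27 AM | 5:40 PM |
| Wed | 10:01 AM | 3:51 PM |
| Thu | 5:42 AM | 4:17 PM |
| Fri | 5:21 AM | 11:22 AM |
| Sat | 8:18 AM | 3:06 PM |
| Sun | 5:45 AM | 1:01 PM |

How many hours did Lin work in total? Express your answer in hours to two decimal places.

50.58 hours

Mon: 7:43 AM–5:35 PM = 9 h 52 min; less 60 min break → 8 h 52 min
Tue: 6:27 AM–5:40 PM = 11 h 13 min; less 60 min break → 10 h 13 min
Wed: 10:01 AM–3:51 PM = 5 h 50 min; less 60 min break → 4 h 50 min
Thu: 5:42 AM–4:17 PM = 10 h 35 min; less 60 min break → 9 h 35 min
Fri: 5:21 AM–11:22 AM = 6 h 1 min; less 60 min break → 5 h 1 min
Sat: 8:18 AM–3:06 PM = 6 h 48 min; less 60 min break → 5 h 48 min
Sun: 5:45 AM–1:01 PM = 7 h 16 min; less 60 min break → 6 h 16 min
Total: 8 h 52 min + 10 h 13 min + 4 h 50 min + 9 h 35 min + 5 h 1 min + 5 h 48 min + 6 h 16 min = 50 h 35 min.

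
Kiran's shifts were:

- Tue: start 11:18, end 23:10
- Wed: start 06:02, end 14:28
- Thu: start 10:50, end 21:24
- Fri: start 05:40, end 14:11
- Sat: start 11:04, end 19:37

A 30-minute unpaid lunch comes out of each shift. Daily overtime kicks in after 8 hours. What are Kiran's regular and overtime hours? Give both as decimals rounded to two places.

Regular 39.93 hours, overtime 5.50 hours

Tue: 11:18–23:10 = 11 h 52 min; less 30 min break → 11 h 22 min
Wed: 06:02–14:28 = 8 h 26 min; less 30 min break → 7 h 56 min
Thu: 10:50–21:24 = 10 h 34 min; less 30 min break → 10 h 4 min
Fri: 05:40–14:11 = 8 h 31 min; less 30 min break → 8 h 1 min
Sat: 11:04–19:37 = 8 h 33 min; less 30 min break → 8 h 3 min
Tue reg 8 h 0 min / OT 3 h 22 min; Wed reg 7 h 56 min / OT 0 h 0 min; Thu reg 8 h 0 min / OT 2 h 4 min; Fri reg 8 h 0 min / OT 0 h 1 min; Sat reg 8 h 0 min / OT 0 h 3 min.
Totals: regular 39 h 56 min, overtime 5 h 30 min.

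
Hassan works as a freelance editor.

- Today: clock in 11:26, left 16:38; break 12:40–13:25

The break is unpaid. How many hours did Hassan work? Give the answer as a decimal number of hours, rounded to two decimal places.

4.45 hours

Today: 11:26–16:38 = 5 h 12 min; less 45 min break → 4 h 27 min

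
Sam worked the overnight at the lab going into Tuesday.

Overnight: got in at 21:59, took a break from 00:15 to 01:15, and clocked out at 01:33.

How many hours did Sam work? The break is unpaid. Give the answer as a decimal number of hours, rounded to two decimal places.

2.57 hours

Overnight: 21:59 → midnight = 2 h 1 min; midnight → 01:33 = 1 h 33 min; span 3 h 34 min; less 60 min break → 2 h 34 min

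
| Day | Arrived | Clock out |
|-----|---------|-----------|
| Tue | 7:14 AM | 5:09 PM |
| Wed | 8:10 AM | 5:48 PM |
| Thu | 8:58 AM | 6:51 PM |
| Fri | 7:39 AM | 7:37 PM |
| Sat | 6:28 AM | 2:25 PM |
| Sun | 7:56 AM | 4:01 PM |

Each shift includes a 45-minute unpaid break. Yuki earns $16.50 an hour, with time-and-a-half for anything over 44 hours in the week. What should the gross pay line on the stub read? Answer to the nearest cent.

$947.10

Tue: 7:14 AM–5:09 PM = 9 h 55 min; less 45 min break → 9 h 10 min
Wed: 8:10 AM–5:48 PM = 9 h 38 min; less 45 min break → 8 h 53 min
Thu: 8:58 AM–6:51 PM = 9 h 53 min; less 45 min break → 9 h 8 min
Fri: 7:39 AM–7:37 PM = 11 h 58 min; less 45 min break → 11 h 13 min
Sat: 6:28 AM–2:25 PM = 7 h 57 min; less 45 min break → 7 h 12 min
Sun: 7:56 AM–4:01 PM = 8 h 5 min; less 45 min break → 7 h 20 min
Total worked: 52 h 56 min = 3176 min.
Regular 44 h 0 min = 2640 min at $16.50/h; overtime 8 h 56 min = 536 min at $24.75/h.
Pay = (2640 × $16.50 + 536 × $24.75) ÷ 60 = $947.10.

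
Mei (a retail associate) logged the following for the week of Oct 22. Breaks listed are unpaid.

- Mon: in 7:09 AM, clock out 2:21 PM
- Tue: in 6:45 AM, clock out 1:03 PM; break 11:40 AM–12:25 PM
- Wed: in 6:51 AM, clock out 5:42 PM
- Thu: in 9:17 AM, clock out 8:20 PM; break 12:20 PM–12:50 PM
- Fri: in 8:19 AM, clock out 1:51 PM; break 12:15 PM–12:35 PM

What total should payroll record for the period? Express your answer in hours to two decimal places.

39.35 hours

Mon: 7:09 AM–2:21 PM = 7 h 12 min
Tue: 6:45 AM–1:03 PM = 6 h 18 min; less 45 min break → 5 h 33 min
Wed: 6:51 AM–5:42 PM = 10 h 51 min
Thu: 9:17 AM–8:20 PM = 11 h 3 min; less 30 min break → 10 h 33 min
Fri: 8:19 AM–1:51 PM = 5 h 32 min; less 20 min break → 5 h 12 min
Total: 7 h 12 min + 5 h 33 min + 10 h 51 min + 10 h 33 min + 5 h 12 min = 39 h 21 min.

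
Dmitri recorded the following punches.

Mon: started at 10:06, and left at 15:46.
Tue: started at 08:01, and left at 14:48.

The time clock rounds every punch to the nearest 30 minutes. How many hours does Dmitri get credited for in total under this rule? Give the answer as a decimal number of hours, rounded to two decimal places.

Mon: in 10:06→10:00, out 15:46→16:00; 6 h 0 min
Tue: in 08:01→08:00, out 14:48→15:00; 7 h 0 min
Total credited: 13 h 0 min.

13.00 hours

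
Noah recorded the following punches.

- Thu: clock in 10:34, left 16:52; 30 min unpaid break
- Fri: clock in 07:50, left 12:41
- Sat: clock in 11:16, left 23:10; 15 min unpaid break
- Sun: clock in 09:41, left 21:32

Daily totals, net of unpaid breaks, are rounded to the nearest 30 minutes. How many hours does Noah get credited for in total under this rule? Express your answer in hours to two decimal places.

34.50 hours

Thu: 10:34–16:52 = 6 h 18 min − 30 min = 5 h 48 min → rounds to 6 h 0 min
Fri: 07:50–12:41 = 4 h 51 min → rounds to 5 h 0 min
Sat: 11:16–23:10 = 11 h 54 min − 15 min = 11 h 39 min → rounds to 11 h 30 min
Sun: 09:41–21:32 = 11 h 51 min → rounds to 12 h 0 min
Total credited: 34 h 30 min.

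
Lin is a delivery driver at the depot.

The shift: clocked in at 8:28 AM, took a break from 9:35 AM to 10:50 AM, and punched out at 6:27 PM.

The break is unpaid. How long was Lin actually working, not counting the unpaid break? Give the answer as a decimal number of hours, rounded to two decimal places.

The shift: 8:28 AM–6:27 PM = 9 h 59 min; less 75 min break → 8 h 44 min

8.73 hours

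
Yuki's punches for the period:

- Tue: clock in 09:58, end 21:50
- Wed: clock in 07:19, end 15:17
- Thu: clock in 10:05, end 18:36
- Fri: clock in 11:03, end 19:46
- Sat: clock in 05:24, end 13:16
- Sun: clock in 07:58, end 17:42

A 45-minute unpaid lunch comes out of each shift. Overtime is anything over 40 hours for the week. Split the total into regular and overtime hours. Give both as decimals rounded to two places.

Tue: 09:58–21:50 = 11 h 52 min; less 45 min break → 11 h 7 min
Wed: 07:19–15:17 = 7 h 58 min; less 45 min break → 7 h 13 min
Thu: 10:05–18:36 = 8 h 31 min; less 45 min break → 7 h 46 min
Fri: 11:03–19:46 = 8 h 43 min; less 45 min break → 7 h 58 min
Sat: 05:24–13:16 = 7 h 52 min; less 45 min break → 7 h 7 min
Sun: 07:58–17:42 = 9 h 44 min; less 45 min break → 8 h 59 min
Total worked: 50 h 10 min = 50.17 h.
Threshold 40 h → overtime 10 h 10 min, regular 40 h 0 min.

Regular 40.00 hours, overtime 10.17 hours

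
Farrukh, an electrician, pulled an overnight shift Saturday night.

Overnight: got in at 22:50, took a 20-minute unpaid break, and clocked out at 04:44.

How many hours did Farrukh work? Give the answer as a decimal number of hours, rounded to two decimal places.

Overnight: 22:50 → midnight = 1 h 10 min; midnight → 04:44 = 4 h 44 min; span 5 h 54 min; less 20 min break → 5 h 34 min

5.57 hours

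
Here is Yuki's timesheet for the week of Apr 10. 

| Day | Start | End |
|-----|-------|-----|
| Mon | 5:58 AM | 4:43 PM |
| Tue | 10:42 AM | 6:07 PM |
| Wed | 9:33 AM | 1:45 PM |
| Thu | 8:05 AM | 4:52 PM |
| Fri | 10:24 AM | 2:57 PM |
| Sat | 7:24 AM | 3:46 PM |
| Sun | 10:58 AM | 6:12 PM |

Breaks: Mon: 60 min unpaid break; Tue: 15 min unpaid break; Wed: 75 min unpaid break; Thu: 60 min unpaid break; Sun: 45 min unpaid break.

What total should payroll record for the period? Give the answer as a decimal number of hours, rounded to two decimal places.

47.05 hours

Mon: 5:58 AM–4:43 PM = 10 h 45 min; less 60 min break → 9 h 45 min
Tue: 10:42 AM–6:07 PM = 7 h 25 min; less 15 min break → 7 h 10 min
Wed: 9:33 AM–1:45 PM = 4 h 12 min; less 75 min break → 2 h 57 min
Thu: 8:05 AM–4:52 PM = 8 h 47 min; less 60 min break → 7 h 47 min
Fri: 10:24 AM–2:57 PM = 4 h 33 min
Sat: 7:24 AM–3:46 PM = 8 h 22 min
Sun: 10:58 AM–6:12 PM = 7 h 14 min; less 45 min break → 6 h 29 min
Total: 9 h 45 min + 7 h 10 min + 2 h 57 min + 7 h 47 min + 4 h 33 min + 8 h 22 min + 6 h 29 min = 47 h 3 min.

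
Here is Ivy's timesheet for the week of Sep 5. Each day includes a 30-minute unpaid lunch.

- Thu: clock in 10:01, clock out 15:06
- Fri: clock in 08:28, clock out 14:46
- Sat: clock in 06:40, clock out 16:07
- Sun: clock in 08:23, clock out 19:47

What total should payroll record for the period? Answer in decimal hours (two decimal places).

30.23 hours

Thu: 10:01–15:06 = 5 h 5 min; less 30 min break → 4 h 35 min
Fri: 08:28–14:46 = 6 h 18 min; less 30 min break → 5 h 48 min
Sat: 06:40–16:07 = 9 h 27 min; less 30 min break → 8 h 57 min
Sun: 08:23–19:47 = 11 h 24 min; less 30 min break → 10 h 54 min
Total: 4 h 35 min + 5 h 48 min + 8 h 57 min + 10 h 54 min = 30 h 14 min.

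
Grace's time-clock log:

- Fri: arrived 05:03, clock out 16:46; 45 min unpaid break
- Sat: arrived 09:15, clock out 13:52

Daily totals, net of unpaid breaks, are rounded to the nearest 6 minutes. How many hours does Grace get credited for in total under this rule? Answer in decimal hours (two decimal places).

Fri: 05:03–16:46 = 11 h 43 min − 45 min = 10 h 58 min → rounds to 11 h 0 min
Sat: 09:15–13:52 = 4 h 37 min → rounds to 4 h 36 min
Total credited: 15 h 36 min.

15.60 hours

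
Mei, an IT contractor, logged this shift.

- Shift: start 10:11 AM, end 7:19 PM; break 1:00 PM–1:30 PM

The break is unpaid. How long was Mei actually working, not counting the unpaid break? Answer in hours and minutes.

8 h 38 min

Shift: 10:11 AM–7:19 PM = 9 h 8 min; less 30 min break → 8 h 38 min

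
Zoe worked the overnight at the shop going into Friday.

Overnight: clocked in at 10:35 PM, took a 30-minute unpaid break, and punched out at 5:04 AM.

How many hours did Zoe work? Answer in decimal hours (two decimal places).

5.98 hours

Overnight: 10:35 PM → midnight = 1 h 25 min; midnight → 5:04 AM = 5 h 4 min; span 6 h 29 min; less 30 min break → 5 h 59 min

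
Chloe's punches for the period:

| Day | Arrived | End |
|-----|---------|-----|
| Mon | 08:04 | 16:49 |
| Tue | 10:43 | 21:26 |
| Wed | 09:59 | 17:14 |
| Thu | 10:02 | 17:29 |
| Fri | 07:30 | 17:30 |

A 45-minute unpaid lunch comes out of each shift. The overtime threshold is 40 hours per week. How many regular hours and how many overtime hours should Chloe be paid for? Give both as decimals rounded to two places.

Regular 40.00 hours, overtime 0.42 hours

Mon: 08:04–16:49 = 8 h 45 min; less 45 min break → 8 h 0 min
Tue: 10:43–21:26 = 10 h 43 min; less 45 min break → 9 h 58 min
Wed: 09:59–17:14 = 7 h 15 min; less 45 min break → 6 h 30 min
Thu: 10:02–17:29 = 7 h 27 min; less 45 min break → 6 h 42 min
Fri: 07:30–17:30 = 10 h 0 min; less 45 min break → 9 h 15 min
Total worked: 40 h 25 min = 40.42 h.
Threshold 40 h → overtime 0 h 25 min, regular 40 h 0 min.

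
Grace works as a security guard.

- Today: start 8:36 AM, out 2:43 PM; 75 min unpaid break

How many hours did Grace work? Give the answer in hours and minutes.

4 h 52 min

Today: 8:36 AM–2:43 PM = 6 h 7 min; less 75 min break → 4 h 52 min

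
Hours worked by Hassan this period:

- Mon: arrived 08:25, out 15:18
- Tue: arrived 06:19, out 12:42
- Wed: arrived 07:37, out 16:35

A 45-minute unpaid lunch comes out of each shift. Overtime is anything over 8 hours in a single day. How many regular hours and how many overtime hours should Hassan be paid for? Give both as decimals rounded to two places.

Mon: 08:25–15:18 = 6 h 53 min; less 45 min break → 6 h 8 min
Tue: 06:19–12:42 = 6 h 23 min; less 45 min break → 5 h 38 min
Wed: 07:37–16:35 = 8 h 58 min; less 45 min break → 8 h 13 min
Mon reg 6 h 8 min / OT 0 h 0 min; Tue reg 5 h 38 min / OT 0 h 0 min; Wed reg 8 h 0 min / OT 0 h 13 min.
Totals: regular 19 h 46 min, overtime 0 h 13 min.

Regular 19.77 hours, overtime 0.22 hours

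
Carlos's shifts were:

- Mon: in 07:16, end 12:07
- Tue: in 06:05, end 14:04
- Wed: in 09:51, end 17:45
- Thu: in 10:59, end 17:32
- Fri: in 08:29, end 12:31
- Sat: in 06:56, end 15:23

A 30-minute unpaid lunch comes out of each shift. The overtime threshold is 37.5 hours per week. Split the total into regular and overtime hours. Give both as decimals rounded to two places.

Mon: 07:16–12:07 = 4 h 51 min; less 30 min break → 4 h 21 min
Tue: 06:05–14:04 = 7 h 59 min; less 30 min break → 7 h 29 min
Wed: 09:51–17:45 = 7 h 54 min; less 30 min break → 7 h 24 min
Thu: 10:59–17:32 = 6 h 33 min; less 30 min break → 6 h 3 min
Fri: 08:29–12:31 = 4 h 2 min; less 30 min break → 3 h 32 min
Sat: 06:56–15:23 = 8 h 27 min; less 30 min break → 7 h 57 min
Total worked: 36 h 46 min = 36.77 h.
Threshold 37.5 h → overtime 0 h 0 min, regular 36 h 46 min.

Regular 36.77 hours, overtime 0.00 hours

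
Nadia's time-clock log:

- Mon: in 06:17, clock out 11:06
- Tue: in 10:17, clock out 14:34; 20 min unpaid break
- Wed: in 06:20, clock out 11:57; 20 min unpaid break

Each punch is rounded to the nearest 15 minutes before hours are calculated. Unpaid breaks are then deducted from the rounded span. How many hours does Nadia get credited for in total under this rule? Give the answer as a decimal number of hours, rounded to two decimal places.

14.08 hours

Mon: in 06:17→06:15, out 11:06→11:00; 4 h 45 min
Tue: in 10:17→10:15, out 14:34→14:30; 4 h 15 min − 20 min = 3 h 55 min
Wed: in 06:20→06:15, out 11:57→12:00; 5 h 45 min − 20 min = 5 h 25 min
Total credited: 14 h 5 min.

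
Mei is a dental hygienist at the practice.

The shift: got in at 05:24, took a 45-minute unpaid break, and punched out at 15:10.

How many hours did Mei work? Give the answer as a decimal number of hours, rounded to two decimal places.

9.02 hours

The shift: 05:24–15:10 = 9 h 46 min; less 45 min break → 9 h 1 min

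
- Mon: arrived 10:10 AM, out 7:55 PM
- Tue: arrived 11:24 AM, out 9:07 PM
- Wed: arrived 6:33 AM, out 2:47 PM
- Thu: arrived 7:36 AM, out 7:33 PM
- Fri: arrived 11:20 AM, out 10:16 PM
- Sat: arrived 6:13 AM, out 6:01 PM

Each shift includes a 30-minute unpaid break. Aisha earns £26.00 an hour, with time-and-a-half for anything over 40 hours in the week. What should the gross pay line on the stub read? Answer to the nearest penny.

£1795.95

Mon: 10:10 AM–7:55 PM = 9 h 45 min; less 30 min break → 9 h 15 min
Tue: 11:24 AM–9:07 PM = 9 h 43 min; less 30 min break → 9 h 13 min
Wed: 6:33 AM–2:47 PM = 8 h 14 min; less 30 min break → 7 h 44 min
Thu: 7:36 AM–7:33 PM = 11 h 57 min; less 30 min break → 11 h 27 min
Fri: 11:20 AM–10:16 PM = 10 h 56 min; less 30 min break → 10 h 26 min
Sat: 6:13 AM–6:01 PM = 11 h 48 min; less 30 min break → 11 h 18 min
Total worked: 59 h 23 min = 3563 min.
Regular 40 h 0 min = 2400 min at £26.00/h; overtime 19 h 23 min = 1163 min at £39.00/h.
Pay = (2400 × £26.00 + 1163 × £39.00) ÷ 60 = £1795.95.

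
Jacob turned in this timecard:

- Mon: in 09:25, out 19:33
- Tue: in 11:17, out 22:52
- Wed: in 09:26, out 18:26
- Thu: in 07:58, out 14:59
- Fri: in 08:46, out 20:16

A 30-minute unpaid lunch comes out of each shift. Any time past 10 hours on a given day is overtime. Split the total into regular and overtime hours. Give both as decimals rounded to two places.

Regular 44.65 hours, overtime 2.08 hours

Mon: 09:25–19:33 = 10 h 8 min; less 30 min break → 9 h 38 min
Tue: 11:17–22:52 = 11 h 35 min; less 30 min break → 11 h 5 min
Wed: 09:26–18:26 = 9 h 0 min; less 30 min break → 8 h 30 min
Thu: 07:58–14:59 = 7 h 1 min; less 30 min break → 6 h 31 min
Fri: 08:46–20:16 = 11 h 30 min; less 30 min break → 11 h 0 min
Mon reg 9 h 38 min / OT 0 h 0 min; Tue reg 10 h 0 min / OT 1 h 5 min; Wed reg 8 h 30 min / OT 0 h 0 min; Thu reg 6 h 31 min / OT 0 h 0 min; Fri reg 10 h 0 min / OT 1 h 0 min.
Totals: regular 44 h 39 min, overtime 2 h 5 min.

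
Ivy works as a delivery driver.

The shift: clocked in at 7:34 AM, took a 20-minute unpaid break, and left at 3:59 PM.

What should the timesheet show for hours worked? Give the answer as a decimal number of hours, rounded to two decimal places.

8.08 hours

The shift: 7:34 AM–3:59 PM = 8 h 25 min; less 20 min break → 8 h 5 min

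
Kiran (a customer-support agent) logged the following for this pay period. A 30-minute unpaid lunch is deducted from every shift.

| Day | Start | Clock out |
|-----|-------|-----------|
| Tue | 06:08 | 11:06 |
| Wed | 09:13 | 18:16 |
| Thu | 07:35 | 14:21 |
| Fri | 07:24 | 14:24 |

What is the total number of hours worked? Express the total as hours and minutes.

Tue: 06:08–11:06 = 4 h 58 min; less 30 min break → 4 h 28 min
Wed: 09:13–18:16 = 9 h 3 min; less 30 min break → 8 h 33 min
Thu: 07:35–14:21 = 6 h 46 min; less 30 min break → 6 h 16 min
Fri: 07:24–14:24 = 7 h 0 min; less 30 min break → 6 h 30 min
Total: 4 h 28 min + 8 h 33 min + 6 h 16 min + 6 h 30 min = 25 h 47 min.

25 h 47 min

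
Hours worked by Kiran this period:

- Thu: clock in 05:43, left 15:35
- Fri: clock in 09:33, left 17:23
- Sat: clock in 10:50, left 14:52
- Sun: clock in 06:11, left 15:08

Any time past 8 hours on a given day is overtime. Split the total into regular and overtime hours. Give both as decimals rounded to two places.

Regular 27.87 hours, overtime 2.82 hours

Thu: 05:43–15:35 = 9 h 52 min
Fri: 09:33–17:23 = 7 h 50 min
Sat: 10:50–14:52 = 4 h 2 min
Sun: 06:11–15:08 = 8 h 57 min
Thu reg 8 h 0 min / OT 1 h 52 min; Fri reg 7 h 50 min / OT 0 h 0 min; Sat reg 4 h 2 min / OT 0 h 0 min; Sun reg 8 h 0 min / OT 0 h 57 min.
Totals: regular 27 h 52 min, overtime 2 h 49 min.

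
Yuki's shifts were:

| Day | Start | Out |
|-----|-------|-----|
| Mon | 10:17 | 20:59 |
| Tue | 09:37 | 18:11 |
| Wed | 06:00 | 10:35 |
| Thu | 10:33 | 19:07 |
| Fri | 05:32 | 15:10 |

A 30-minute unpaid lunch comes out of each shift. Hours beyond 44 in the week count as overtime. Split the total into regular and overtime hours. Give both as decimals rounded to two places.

Regular 39.55 hours, overtime 0.00 hours

Mon: 10:17–20:59 = 10 h 42 min; less 30 min break → 10 h 12 min
Tue: 09:37–18:11 = 8 h 34 min; less 30 min break → 8 h 4 min
Wed: 06:00–10:35 = 4 h 35 min; less 30 min break → 4 h 5 min
Thu: 10:33–19:07 = 8 h 34 min; less 30 min break → 8 h 4 min
Fri: 05:32–15:10 = 9 h 38 min; less 30 min break → 9 h 8 min
Total worked: 39 h 33 min = 39.55 h.
Threshold 44 h → overtime 0 h 0 min, regular 39 h 33 min.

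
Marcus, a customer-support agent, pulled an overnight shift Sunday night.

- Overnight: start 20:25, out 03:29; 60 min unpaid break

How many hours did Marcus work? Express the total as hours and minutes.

6 h 4 min

Overnight: 20:25 → midnight = 3 h 35 min; midnight → 03:29 = 3 h 29 min; span 7 h 4 min; less 60 min break → 6 h 4 min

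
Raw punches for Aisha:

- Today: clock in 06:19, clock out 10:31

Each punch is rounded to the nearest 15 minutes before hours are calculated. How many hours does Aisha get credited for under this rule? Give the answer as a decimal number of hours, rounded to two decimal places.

Today: in 06:19→06:15, out 10:31→10:30; 4 h 15 min

4.25 hours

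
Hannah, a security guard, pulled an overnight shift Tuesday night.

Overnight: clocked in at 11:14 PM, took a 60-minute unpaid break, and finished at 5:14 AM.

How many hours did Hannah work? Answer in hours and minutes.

Overnight: 11:14 PM → midnight = 0 h 46 min; midnight → 5:14 AM = 5 h 14 min; span 6 h 0 min; less 60 min break → 5 h 0 min

5 h 0 min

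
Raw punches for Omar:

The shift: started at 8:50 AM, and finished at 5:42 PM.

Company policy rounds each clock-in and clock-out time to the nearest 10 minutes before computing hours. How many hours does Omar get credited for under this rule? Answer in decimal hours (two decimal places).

8.83 hours

The shift: in 8:50 AM→8:50 AM, out 5:42 PM→5:40 PM; 8 h 50 min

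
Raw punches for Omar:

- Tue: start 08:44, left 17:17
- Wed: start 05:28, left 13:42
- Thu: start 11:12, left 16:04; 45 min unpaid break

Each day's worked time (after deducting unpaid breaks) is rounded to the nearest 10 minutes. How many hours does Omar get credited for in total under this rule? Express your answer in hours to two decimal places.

Tue: 08:44–17:17 = 8 h 33 min → rounds to 8 h 30 min
Wed: 05:28–13:42 = 8 h 14 min → rounds to 8 h 10 min
Thu: 11:12–16:04 = 4 h 52 min − 45 min = 4 h 7 min → rounds to 4 h 10 min
Total credited: 20 h 50 min.

20.83 hours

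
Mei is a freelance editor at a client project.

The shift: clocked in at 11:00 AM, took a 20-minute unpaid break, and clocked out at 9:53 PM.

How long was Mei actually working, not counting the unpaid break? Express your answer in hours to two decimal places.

The shift: 11:00 AM–9:53 PM = 10 h 53 min; less 20 min break → 10 h 33 min

10.55 hours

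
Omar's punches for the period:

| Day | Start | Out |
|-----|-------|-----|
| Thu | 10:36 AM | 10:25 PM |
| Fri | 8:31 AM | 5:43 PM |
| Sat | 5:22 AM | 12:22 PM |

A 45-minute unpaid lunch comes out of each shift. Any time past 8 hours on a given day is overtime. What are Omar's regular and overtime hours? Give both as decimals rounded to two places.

Regular 22.25 hours, overtime 3.52 hours

Thu: 10:36 AM–10:25 PM = 11 h 49 min; less 45 min break → 11 h 4 min
Fri: 8:31 AM–5:43 PM = 9 h 12 min; less 45 min break → 8 h 27 min
Sat: 5:22 AM–12:22 PM = 7 h 0 min; less 45 min break → 6 h 15 min
Thu reg 8 h 0 min / OT 3 h 4 min; Fri reg 8 h 0 min / OT 0 h 27 min; Sat reg 6 h 15 min / OT 0 h 0 min.
Totals: regular 22 h 15 min, overtime 3 h 31 min.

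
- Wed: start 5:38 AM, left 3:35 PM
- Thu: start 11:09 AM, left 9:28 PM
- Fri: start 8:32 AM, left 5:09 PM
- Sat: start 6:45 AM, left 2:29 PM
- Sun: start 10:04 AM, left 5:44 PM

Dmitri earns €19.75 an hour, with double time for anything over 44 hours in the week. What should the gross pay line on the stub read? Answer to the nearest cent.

€880.19

Wed: 5:38 AM–3:35 PM = 9 h 57 min
Thu: 11:09 AM–9:28 PM = 10 h 19 min
Fri: 8:32 AM–5:09 PM = 8 h 37 min
Sat: 6:45 AM–2:29 PM = 7 h 44 min
Sun: 10:04 AM–5:44 PM = 7 h 40 min
Total worked: 44 h 17 min = 2657 min.
Regular 44 h 0 min = 2640 min at €19.75/h; overtime 0 h 17 min = 17 min at €39.50/h.
Pay = (2640 × €19.75 + 17 × €39.50) ÷ 60 = €880.19.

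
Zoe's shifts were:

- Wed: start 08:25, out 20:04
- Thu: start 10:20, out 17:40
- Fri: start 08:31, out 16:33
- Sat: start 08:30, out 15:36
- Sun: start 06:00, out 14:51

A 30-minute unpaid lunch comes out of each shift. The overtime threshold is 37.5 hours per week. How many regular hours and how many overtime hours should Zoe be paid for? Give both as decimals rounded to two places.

Wed: 08:25–20:04 = 11 h 39 min; less 30 min break → 11 h 9 min
Thu: 10:20–17:40 = 7 h 20 min; less 30 min break → 6 h 50 min
Fri: 08:31–16:33 = 8 h 2 min; less 30 min break → 7 h 32 min
Sat: 08:30–15:36 = 7 h 6 min; less 30 min break → 6 h 36 min
Sun: 06:00–14:51 = 8 h 51 min; less 30 min break → 8 h 21 min
Total worked: 40 h 28 min = 40.47 h.
Threshold 37.5 h → overtime 2 h 58 min, regular 37 h 30 min.

Regular 37.50 hours, overtime 2.97 hours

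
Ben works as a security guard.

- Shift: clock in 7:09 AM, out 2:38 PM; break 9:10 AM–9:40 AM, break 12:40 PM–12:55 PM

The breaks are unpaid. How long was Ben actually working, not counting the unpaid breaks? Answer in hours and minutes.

6 h 44 min

Shift: 7:09 AM–2:38 PM = 7 h 29 min; less 45 min break → 6 h 44 min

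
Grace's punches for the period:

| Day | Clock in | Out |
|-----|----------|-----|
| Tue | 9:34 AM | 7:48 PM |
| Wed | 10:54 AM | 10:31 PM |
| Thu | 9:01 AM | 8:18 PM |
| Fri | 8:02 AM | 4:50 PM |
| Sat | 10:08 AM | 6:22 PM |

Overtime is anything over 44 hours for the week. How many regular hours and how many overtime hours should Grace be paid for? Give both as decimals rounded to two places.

Regular 44.00 hours, overtime 6.17 hours

Tue: 9:34 AM–7:48 PM = 10 h 14 min
Wed: 10:54 AM–10:31 PM = 11 h 37 min
Thu: 9:01 AM–8:18 PM = 11 h 17 min
Fri: 8:02 AM–4:50 PM = 8 h 48 min
Sat: 10:08 AM–6:22 PM = 8 h 14 min
Total worked: 50 h 10 min = 50.17 h.
Threshold 44 h → overtime 6 h 10 min, regular 44 h 0 min.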